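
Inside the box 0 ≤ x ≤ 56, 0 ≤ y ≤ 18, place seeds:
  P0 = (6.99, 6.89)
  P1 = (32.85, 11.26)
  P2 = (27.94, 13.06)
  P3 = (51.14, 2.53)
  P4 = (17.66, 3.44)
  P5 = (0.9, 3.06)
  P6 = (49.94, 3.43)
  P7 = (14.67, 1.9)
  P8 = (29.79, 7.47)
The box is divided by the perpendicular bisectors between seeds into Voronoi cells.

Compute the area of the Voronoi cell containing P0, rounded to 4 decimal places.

1. box [0,56]×[0,18]: [(0, 0) (56, 0) (56, 18) (0, 18)]
2. ⊥bis P0·P1 via (19.92,9.075): [(0, 0) (21.4536, 0) (18.4118, 18) (0, 18)]  |A|=358.7881
3. ⊥bis P0·P2 via (17.465,9.975): [(0, 0) (20.4027, 0) (15.1016, 18) (0, 18)]  |A|=319.5387
4. ⊥bis P0·P3 via (29.065,4.71): [(0, 0) (20.4027, 0) (15.1016, 18) (0, 18)]  |A|=319.5387
5. ⊥bis P0·P4 via (12.325,5.165): [(0, 0) (10.655, 0) (15.7562, 15.777) (15.1016, 18) (0, 18)]  |A|=242.6433
6. ⊥bis P0·P5 via (3.945,4.975): [(0, 11.2479) (7.0738, 0) (10.655, 0) (15.7562, 15.777) (15.1016, 18) (0, 18)]  |A|=202.8609
7. ⊥bis P0·P6 via (28.465,5.16): [(0, 11.2479) (7.0738, 0) (10.655, 0) (15.7562, 15.777) (15.1016, 18) (0, 18)]  |A|=202.8609
8. ⊥bis P0·P7 via (10.83,4.395): [(0, 11.2479) (7.0738, 0) (7.9744, 0) (13.3104, 8.2125) (15.7562, 15.777) (15.1016, 18) (0, 18)]  |A|=191.8538
9. ⊥bis P0·P8 via (18.39,7.18): [(0, 11.2479) (7.0738, 0) (7.9744, 0) (13.3104, 8.2125) (15.7562, 15.777) (15.1016, 18) (0, 18)]  |A|=191.8538
10. canonical 7-gon: [(0, 11.2479) (7.0738, 0) (7.9744, 0) (13.3104, 8.2125) (15.7562, 15.777) (15.1016, 18) (0, 18)]
11. shoelace: 191.8538

Area of P0's cell: 191.8538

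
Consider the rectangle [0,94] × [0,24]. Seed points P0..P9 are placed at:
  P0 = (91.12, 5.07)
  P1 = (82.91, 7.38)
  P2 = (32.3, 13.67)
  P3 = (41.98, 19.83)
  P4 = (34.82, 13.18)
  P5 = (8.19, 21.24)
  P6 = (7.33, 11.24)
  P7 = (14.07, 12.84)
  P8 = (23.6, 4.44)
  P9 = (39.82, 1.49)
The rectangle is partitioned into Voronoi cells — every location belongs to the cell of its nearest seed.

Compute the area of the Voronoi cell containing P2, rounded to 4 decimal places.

Area of P2's cell: 159.2752

1. box [0,94]×[0,24]: [(0, 0) (94, 0) (94, 24) (0, 24)]
2. ⊥bis P2·P0 via (61.71,9.37): [(0, 0) (60.34, 0) (63.849, 24) (0, 24)]  |A|=1490.2687
3. ⊥bis P2·P1 via (57.605,10.525): [(0, 0) (56.2969, 0) (59.2797, 24) (0, 24)]  |A|=1386.9196
4. ⊥bis P2·P3 via (37.14,16.75): [(0, 0) (47.7991, 0) (32.5264, 24) (0, 24)]  |A|=963.9055
5. ⊥bis P2·P4 via (33.56,13.425): [(0, 0) (30.9496, 0) (34.8931, 20.2809) (32.5264, 24) (0, 24)]  |A|=793.0441
6. ⊥bis P2·P5 via (20.245,17.455): [(14.7645, 0) (30.9496, 0) (34.8931, 20.2809) (32.5264, 24) (22.3, 24)]  |A|=348.2701
7. ⊥bis P2·P6 via (19.815,12.455): [(19.5453, 15.2265) (21.0271, 0) (30.9496, 0) (34.8931, 20.2809) (32.5264, 24) (22.3, 24)]  |A|=300.5918
8. ⊥bis P2·P7 via (23.185,13.255): [(23.7885, 0) (30.9496, 0) (34.8931, 20.2809) (32.5264, 24) (22.6958, 24)]  |A|=235.2328
9. ⊥bis P2·P8 via (27.95,9.055): [(23.1711, 13.5595) (31.973, 5.263) (34.8931, 20.2809) (32.5264, 24) (22.6958, 24)]  |A|=159.2752
10. ⊥bis P2·P9 via (36.06,7.58): [(23.1711, 13.5595) (31.973, 5.263) (34.8931, 20.2809) (32.5264, 24) (22.6958, 24)]  |A|=159.2752
11. canonical 5-gon: [(23.1711, 13.5595) (31.973, 5.263) (34.8931, 20.2809) (32.5264, 24) (22.6958, 24)]
12. shoelace: 159.2752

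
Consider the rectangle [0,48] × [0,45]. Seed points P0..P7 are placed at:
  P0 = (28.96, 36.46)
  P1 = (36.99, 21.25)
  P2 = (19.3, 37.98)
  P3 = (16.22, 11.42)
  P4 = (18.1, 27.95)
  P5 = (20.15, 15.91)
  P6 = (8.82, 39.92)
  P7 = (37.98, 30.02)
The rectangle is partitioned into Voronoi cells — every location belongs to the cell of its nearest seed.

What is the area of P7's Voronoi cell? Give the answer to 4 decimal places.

1. box [0,48]×[0,45]: [(0, 0) (48, 0) (48, 45) (0, 45)]
2. ⊥bis P7·P0 via (33.47,33.24): [(9.7377, 0) (48, 0) (48, 45) (41.8663, 45)]  |A|=998.9112
3. ⊥bis P7·P1 via (37.485,25.635): [(28.7447, 26.6216) (48, 24.448) (48, 45) (41.8663, 45)]  |A|=254.2312
4. ⊥bis P7·P2 via (28.64,34): [(28.7447, 26.6216) (48, 24.448) (48, 45) (41.8663, 45)]  |A|=254.2312
5. ⊥bis P7·P3 via (27.1,20.72): [(28.7447, 26.6216) (48, 24.448) (48, 45) (41.8663, 45)]  |A|=254.2312
6. ⊥bis P7·P4 via (28.04,28.985): [(28.7447, 26.6216) (48, 24.448) (48, 45) (41.8663, 45)]  |A|=254.2312
7. ⊥bis P7·P5 via (29.065,22.965): [(28.7447, 26.6216) (48, 24.448) (48, 45) (41.8663, 45)]  |A|=254.2312
8. ⊥bis P7·P6 via (23.4,34.97): [(28.7447, 26.6216) (48, 24.448) (48, 45) (41.8663, 45)]  |A|=254.2312
9. canonical 4-gon: [(28.7447, 26.6216) (48, 24.448) (48, 45) (41.8663, 45)]
10. shoelace: 254.2312

Area of P7's cell: 254.2312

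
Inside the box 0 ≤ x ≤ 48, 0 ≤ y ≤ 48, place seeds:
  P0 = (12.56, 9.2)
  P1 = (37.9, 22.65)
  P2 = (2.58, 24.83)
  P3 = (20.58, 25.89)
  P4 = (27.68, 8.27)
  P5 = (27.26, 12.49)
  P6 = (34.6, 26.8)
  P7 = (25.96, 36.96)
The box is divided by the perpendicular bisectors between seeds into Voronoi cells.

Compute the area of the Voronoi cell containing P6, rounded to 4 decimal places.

Area of P6's cell: 246.1481

1. box [0,48]×[0,48]: [(0, 0) (48, 0) (48, 48) (0, 48)]
2. ⊥bis P6·P0 via (23.58,18): [(0, 47.5286) (37.9539, 0) (48, 0) (48, 48) (0, 48)]  |A|=1402.0531
3. ⊥bis P6·P1 via (36.25,24.725): [(0, 47.5286) (25.2161, 15.9511) (48, 34.0684) (48, 48) (0, 48)]  |A|=933.8253
4. ⊥bis P6·P2 via (18.59,25.815): [(18.6944, 24.1181) (25.2161, 15.9511) (48, 34.0684) (48, 48) (17.2251, 48)]  |A|=723.7351
5. ⊥bis P6·P3 via (27.59,26.345): [(28.115, 18.2562) (48, 34.0684) (48, 48) (26.1844, 48)]  |A|=462.9538
6. ⊥bis P6·P4 via (31.14,17.535): [(28.0879, 18.6748) (28.4645, 18.5341) (48, 34.0684) (48, 48) (26.1844, 48)]  |A|=462.8768
7. ⊥bis P6·P5 via (30.93,19.645): [(27.9248, 21.1864) (30.2805, 19.9782) (48, 34.0684) (48, 48) (26.1844, 48)]  |A|=459.6174
8. ⊥bis P6·P7 via (30.28,31.88): [(27.3902, 29.4226) (27.9248, 21.1864) (30.2805, 19.9782) (48, 34.0684) (48, 46.949)]  |A|=246.1481
9. canonical 5-gon: [(27.3902, 29.4226) (27.9248, 21.1864) (30.2805, 19.9782) (48, 34.0684) (48, 46.949)]
10. shoelace: 246.1481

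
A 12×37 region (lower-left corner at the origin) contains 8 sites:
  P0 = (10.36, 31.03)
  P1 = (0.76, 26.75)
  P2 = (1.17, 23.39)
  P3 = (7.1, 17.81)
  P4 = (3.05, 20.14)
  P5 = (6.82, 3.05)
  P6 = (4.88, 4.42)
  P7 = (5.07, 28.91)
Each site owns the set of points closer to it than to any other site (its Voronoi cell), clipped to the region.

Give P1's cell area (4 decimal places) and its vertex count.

Area of P1's cell: 17.8498 (3 vertices)

1. box [0,12]×[0,37]: [(0, 0) (12, 0) (12, 37) (0, 37)]
2. ⊥bis P1·P0 via (5.56,28.89): [(0, 0) (12, 0) (12, 14.4451) (1.9443, 37) (0, 37)]  |A|=330.5975
3. ⊥bis P1·P2 via (0.965,25.07): [(0, 24.9522) (6.9381, 25.7989) (1.9443, 37) (0, 37)]  |A|=52.6836
4. ⊥bis P1·P3 via (3.93,22.28): [(0, 24.9522) (6.9381, 25.7989) (1.9443, 37) (0, 37)]  |A|=52.6836
5. ⊥bis P1·P4 via (1.905,23.445): [(0, 24.9522) (6.9381, 25.7989) (1.9443, 37) (0, 37)]  |A|=52.6836
6. ⊥bis P1·P5 via (3.79,14.9): [(0, 24.9522) (6.9381, 25.7989) (1.9443, 37) (0, 37)]  |A|=52.6836
7. ⊥bis P1·P6 via (2.82,15.585): [(0, 24.9522) (6.9381, 25.7989) (1.9443, 37) (0, 37)]  |A|=52.6836
8. ⊥bis P1·P7 via (2.915,27.83): [(0, 33.6465) (0, 24.9522) (4.1061, 25.4533)]  |A|=17.8498
9. canonical 3-gon: [(0, 33.6465) (0, 24.9522) (4.1061, 25.4533)]
10. shoelace: 17.8498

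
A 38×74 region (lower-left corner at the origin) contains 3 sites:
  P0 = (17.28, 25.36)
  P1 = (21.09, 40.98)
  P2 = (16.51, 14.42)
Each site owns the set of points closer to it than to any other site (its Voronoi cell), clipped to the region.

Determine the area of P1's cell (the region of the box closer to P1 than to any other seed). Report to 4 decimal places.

Area of P1's cell: 1549.8253

1. box [0,38]×[0,74]: [(0, 0) (38, 0) (38, 74) (0, 74)]
2. ⊥bis P1·P0 via (19.185,33.17): [(0, 37.8496) (38, 28.5807) (38, 74) (0, 74)]  |A|=1549.8253
3. ⊥bis P1·P2 via (18.8,27.7): [(0, 37.8496) (38, 28.5807) (38, 74) (0, 74)]  |A|=1549.8253
4. canonical 4-gon: [(0, 37.8496) (38, 28.5807) (38, 74) (0, 74)]
5. shoelace: 1549.8253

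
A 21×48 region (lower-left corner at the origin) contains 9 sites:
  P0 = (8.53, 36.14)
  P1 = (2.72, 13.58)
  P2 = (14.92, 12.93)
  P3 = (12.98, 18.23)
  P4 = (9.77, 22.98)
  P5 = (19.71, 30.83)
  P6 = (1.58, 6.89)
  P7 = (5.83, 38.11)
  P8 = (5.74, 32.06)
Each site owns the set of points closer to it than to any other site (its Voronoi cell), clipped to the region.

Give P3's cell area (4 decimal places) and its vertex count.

1. box [0,21]×[0,48]: [(0, 0) (21, 0) (21, 48) (0, 48)]
2. ⊥bis P3·P0 via (10.755,27.185): [(0, 24.5128) (0, 0) (21, 0) (21, 29.7305)]  |A|=569.5545
3. ⊥bis P3·P1 via (7.85,15.905): [(3.5492, 25.3946) (15.0584, 0) (21, 0) (21, 29.7305)]  |A|=334.8535
4. ⊥bis P3·P2 via (13.95,15.58): [(3.5492, 25.3946) (8.8443, 13.7111) (21, 18.1606) (21, 29.7305)]  |A|=183.7434
5. ⊥bis P3·P4 via (11.375,20.605): [(7.0458, 17.6794) (8.8443, 13.7111) (21, 18.1606) (21, 27.1095)]  |A|=90.557
6. ⊥bis P3·P5 via (16.345,24.53): [(16.8131, 24.28) (7.0458, 17.6794) (8.8443, 13.7111) (21, 18.1606) (21, 22.0436)]  |A|=79.9518
7. ⊥bis P3·P6 via (7.28,12.56): [(16.8131, 24.28) (7.0458, 17.6794) (8.8443, 13.7111) (21, 18.1606) (21, 22.0436)]  |A|=79.9518
8. ⊥bis P3·P7 via (9.405,28.17): [(16.8131, 24.28) (7.0458, 17.6794) (8.8443, 13.7111) (21, 18.1606) (21, 22.0436)]  |A|=79.9518
9. ⊥bis P3·P8 via (9.36,25.145): [(16.8131, 24.28) (7.0458, 17.6794) (8.8443, 13.7111) (21, 18.1606) (21, 22.0436)]  |A|=79.9518
10. canonical 5-gon: [(16.8131, 24.28) (7.0458, 17.6794) (8.8443, 13.7111) (21, 18.1606) (21, 22.0436)]
11. shoelace: 79.9518

Area of P3's cell: 79.9518 (5 vertices)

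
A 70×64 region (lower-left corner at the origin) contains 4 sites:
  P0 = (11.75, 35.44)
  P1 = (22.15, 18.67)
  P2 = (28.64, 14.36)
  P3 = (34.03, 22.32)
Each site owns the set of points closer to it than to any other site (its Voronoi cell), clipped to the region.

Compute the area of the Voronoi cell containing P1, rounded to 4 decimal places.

Area of P1's cell: 545.4220

1. box [0,70]×[0,64]: [(0, 0) (70, 0) (70, 64) (0, 64)]
2. ⊥bis P1·P0 via (16.95,27.055): [(0, 16.5434) (0, 0) (70, 0) (70, 59.9542)]  |A|=2677.4159
3. ⊥bis P1·P2 via (25.395,16.515): [(43.2094, 43.3399) (0, 16.5434) (0, 0) (14.4274, 0)]  |A|=670.0554
4. ⊥bis P1·P3 via (28.09,20.495): [(28.0736, 20.5484) (24.6142, 31.808) (0, 16.5434) (0, 0) (14.4274, 0)]  |A|=545.422
5. canonical 5-gon: [(28.0736, 20.5484) (24.6142, 31.808) (0, 16.5434) (0, 0) (14.4274, 0)]
6. shoelace: 545.422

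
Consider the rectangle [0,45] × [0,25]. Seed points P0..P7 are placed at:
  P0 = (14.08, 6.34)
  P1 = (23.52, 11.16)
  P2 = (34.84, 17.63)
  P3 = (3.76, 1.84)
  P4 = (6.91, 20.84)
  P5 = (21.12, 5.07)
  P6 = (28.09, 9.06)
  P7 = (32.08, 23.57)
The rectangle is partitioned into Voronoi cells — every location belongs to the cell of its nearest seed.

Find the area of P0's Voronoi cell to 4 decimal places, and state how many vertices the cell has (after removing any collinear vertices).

1. box [0,45]×[0,25]: [(0, 0) (45, 0) (45, 25) (0, 25)]
2. ⊥bis P0·P1 via (18.8,8.75): [(0, 0) (23.2677, 0) (10.5029, 25) (0, 25)]  |A|=422.1319
3. ⊥bis P0·P2 via (24.46,11.985): [(0, 0) (23.2677, 0) (10.5029, 25) (0, 25)]  |A|=422.1319
4. ⊥bis P0·P3 via (8.92,4.09): [(0, 24.5465) (10.7034, 0) (23.2677, 0) (10.5029, 25) (0, 25)]  |A|=290.7658
5. ⊥bis P0·P4 via (10.495,13.59): [(5.7917, 11.2643) (10.7034, 0) (23.2677, 0) (15.1527, 15.8932)]  |A|=163.9338
6. ⊥bis P0·P5 via (17.6,5.705): [(5.7917, 11.2643) (10.7034, 0) (16.5708, 0) (18.3192, 9.6917) (15.1527, 15.8932)]  |A|=131.4819
7. ⊥bis P0·P6 via (21.085,7.7): [(5.7917, 11.2643) (10.7034, 0) (16.5708, 0) (18.3192, 9.6917) (15.1527, 15.8932)]  |A|=131.4819
8. ⊥bis P0·P7 via (23.08,14.955): [(5.7917, 11.2643) (10.7034, 0) (16.5708, 0) (18.3192, 9.6917) (15.1527, 15.8932)]  |A|=131.4819
9. canonical 5-gon: [(5.7917, 11.2643) (10.7034, 0) (16.5708, 0) (18.3192, 9.6917) (15.1527, 15.8932)]
10. shoelace: 131.4819

Area of P0's cell: 131.4819 (5 vertices)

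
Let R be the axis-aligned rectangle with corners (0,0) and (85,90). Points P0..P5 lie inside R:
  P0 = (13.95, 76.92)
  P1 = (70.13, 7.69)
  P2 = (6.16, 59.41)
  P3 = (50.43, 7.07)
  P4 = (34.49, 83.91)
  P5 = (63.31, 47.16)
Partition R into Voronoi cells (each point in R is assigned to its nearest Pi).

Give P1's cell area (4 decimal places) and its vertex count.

1. box [0,85]×[0,90]: [(0, 0) (85, 0) (85, 90) (0, 90)]
2. ⊥bis P1·P0 via (42.04,42.305): [(0, 8.1896) (0, 0) (85, 0) (85, 77.167)]  |A|=3627.6546
3. ⊥bis P1·P2 via (38.145,33.55): [(51.2969, 49.817) (11.0197, 0) (85, 0) (85, 77.167)]  |A|=3143.1196
4. ⊥bis P1·P3 via (60.28,7.38): [(58.754, 55.8684) (60.5123, 0) (85, 0) (85, 77.167)]  |A|=1696.7077
5. ⊥bis P1·P4 via (52.31,45.8): [(58.9728, 48.9155) (60.5123, 0) (85, 0) (85, 61.0856)]  |A|=1393.859
6. ⊥bis P1·P5 via (66.72,27.425): [(59.6874, 26.2098) (60.5123, 0) (85, 0) (85, 30.5836)]  |A|=707.9851
7. canonical 4-gon: [(59.6874, 26.2098) (60.5123, 0) (85, 0) (85, 30.5836)]
8. shoelace: 707.9851

Area of P1's cell: 707.9851 (4 vertices)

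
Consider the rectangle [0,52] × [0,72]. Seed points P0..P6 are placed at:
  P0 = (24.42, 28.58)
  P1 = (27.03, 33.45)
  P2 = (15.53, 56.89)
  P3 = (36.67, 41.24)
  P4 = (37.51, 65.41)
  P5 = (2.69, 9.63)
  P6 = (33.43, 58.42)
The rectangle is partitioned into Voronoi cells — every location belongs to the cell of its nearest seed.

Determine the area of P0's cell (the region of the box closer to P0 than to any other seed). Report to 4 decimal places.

1. box [0,52]×[0,72]: [(0, 0) (52, 0) (52, 72) (0, 72)]
2. ⊥bis P0·P1 via (25.725,31.015): [(0, 44.8019) (0, 0) (52, 0) (52, 16.9333)]  |A|=1605.1161
3. ⊥bis P0·P2 via (19.975,42.735): [(9.8117, 39.5435) (0, 36.4624) (0, 0) (52, 0) (52, 16.9333)]  |A|=1564.2037
4. ⊥bis P0·P3 via (30.545,34.91): [(45.5519, 20.3891) (9.8117, 39.5435) (0, 36.4624) (0, 0) (52, 0) (52, 14.1498)]  |A|=1555.2296
5. ⊥bis P0·P4 via (30.965,46.995): [(45.5519, 20.3891) (9.8117, 39.5435) (0, 36.4624) (0, 0) (52, 0) (52, 14.1498)]  |A|=1555.2296
6. ⊥bis P0·P5 via (13.555,19.105): [(45.5519, 20.3891) (9.8117, 39.5435) (0, 36.4624) (0, 34.6485) (30.2158, 0) (52, 0) (52, 14.1498)]  |A|=1031.7625
7. ⊥bis P0·P6 via (28.925,43.5): [(45.5519, 20.3891) (9.8117, 39.5435) (0, 36.4624) (0, 34.6485) (30.2158, 0) (52, 0) (52, 14.1498)]  |A|=1031.7625
8. canonical 7-gon: [(45.5519, 20.3891) (9.8117, 39.5435) (0, 36.4624) (0, 34.6485) (30.2158, 0) (52, 0) (52, 14.1498)]
9. shoelace: 1031.7625

Area of P0's cell: 1031.7625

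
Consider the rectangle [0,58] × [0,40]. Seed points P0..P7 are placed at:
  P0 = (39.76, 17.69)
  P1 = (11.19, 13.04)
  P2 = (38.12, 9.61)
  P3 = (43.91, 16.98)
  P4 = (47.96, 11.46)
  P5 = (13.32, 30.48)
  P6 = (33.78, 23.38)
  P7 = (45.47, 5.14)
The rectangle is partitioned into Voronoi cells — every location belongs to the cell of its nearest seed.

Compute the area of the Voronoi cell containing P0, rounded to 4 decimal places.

Area of P0's cell: 71.3540

1. box [0,58]×[0,40]: [(0, 0) (58, 0) (58, 40) (0, 40)]
2. ⊥bis P0·P1 via (25.475,15.365): [(27.9758, 0) (58, 0) (58, 40) (21.4655, 40)]  |A|=1331.1754
3. ⊥bis P0·P2 via (38.94,13.65): [(25.3037, 16.4178) (58, 9.7814) (58, 40) (21.4655, 40)]  |A|=924.8021
4. ⊥bis P0·P3 via (41.835,17.335): [(25.3037, 16.4178) (41.1286, 13.2058) (45.7126, 40) (21.4655, 40)]  |A|=505.2711
5. ⊥bis P0·P4 via (43.86,14.575): [(25.3037, 16.4178) (41.1286, 13.2058) (45.7126, 40) (21.4655, 40)]  |A|=505.2711
6. ⊥bis P0·P5 via (26.54,24.085): [(24.6812, 20.2424) (25.3037, 16.4178) (41.1286, 13.2058) (45.7126, 40) (34.2387, 40)]  |A|=379.0867
7. ⊥bis P0·P6 via (36.77,20.535): [(31.6305, 15.1336) (41.1286, 13.2058) (43.6128, 27.7266)]  |A|=71.354
8. ⊥bis P0·P7 via (42.615,11.415): [(31.6305, 15.1336) (41.1286, 13.2058) (43.6128, 27.7266)]  |A|=71.354
9. canonical 3-gon: [(31.6305, 15.1336) (41.1286, 13.2058) (43.6128, 27.7266)]
10. shoelace: 71.354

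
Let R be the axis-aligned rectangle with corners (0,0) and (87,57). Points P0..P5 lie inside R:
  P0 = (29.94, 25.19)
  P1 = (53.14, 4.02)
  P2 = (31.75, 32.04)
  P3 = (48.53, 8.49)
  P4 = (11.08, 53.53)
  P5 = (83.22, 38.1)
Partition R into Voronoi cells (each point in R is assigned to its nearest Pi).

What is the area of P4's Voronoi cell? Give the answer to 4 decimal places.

1. box [0,87]×[0,57]: [(0, 0) (87, 0) (87, 57) (0, 57)]
2. ⊥bis P4·P0 via (20.51,39.36): [(0, 25.7108) (47.0168, 57) (0, 57)]  |A|=735.5587
3. ⊥bis P4·P1 via (32.11,28.775): [(0, 25.7108) (47.0168, 57) (0, 57)]  |A|=735.5587
4. ⊥bis P4·P2 via (21.415,42.785): [(0, 25.7108) (11.8901, 33.6235) (36.1939, 57) (0, 57)]  |A|=609.0588
5. ⊥bis P4·P3 via (29.805,31.01): [(0, 25.7108) (11.8901, 33.6235) (36.1939, 57) (0, 57)]  |A|=609.0588
6. ⊥bis P4·P5 via (47.15,45.815): [(0, 25.7108) (11.8901, 33.6235) (36.1939, 57) (0, 57)]  |A|=609.0588
7. canonical 4-gon: [(0, 25.7108) (11.8901, 33.6235) (36.1939, 57) (0, 57)]
8. shoelace: 609.0588

Area of P4's cell: 609.0588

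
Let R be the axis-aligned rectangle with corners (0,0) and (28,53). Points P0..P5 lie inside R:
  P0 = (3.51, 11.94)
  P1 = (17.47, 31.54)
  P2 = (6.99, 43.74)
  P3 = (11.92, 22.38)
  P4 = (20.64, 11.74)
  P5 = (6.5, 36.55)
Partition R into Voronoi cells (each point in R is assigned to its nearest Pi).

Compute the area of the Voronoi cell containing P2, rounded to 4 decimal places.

Area of P2's cell: 289.6537

1. box [0,28]×[0,53]: [(0, 0) (28, 0) (28, 53) (0, 53)]
2. ⊥bis P2·P0 via (5.25,27.84): [(0, 28.4145) (28, 25.3504) (28, 53) (0, 53)]  |A|=731.2913
3. ⊥bis P2·P1 via (12.23,37.64): [(0, 28.4145) (1.322, 28.2699) (28, 51.1867) (28, 53) (0, 53)]  |A|=386.6609
4. ⊥bis P2·P3 via (9.455,33.06): [(0, 30.8777) (5.959, 32.2531) (28, 51.1867) (28, 53) (0, 53)]  |A|=376.3534
5. ⊥bis P2·P4 via (13.815,27.74): [(0, 30.8777) (5.959, 32.2531) (28, 51.1867) (28, 53) (0, 53)]  |A|=376.3534
6. ⊥bis P2·P5 via (6.745,40.145): [(0, 40.6047) (14.5286, 39.6145) (28, 51.1867) (28, 53) (0, 53)]  |A|=289.6537
7. canonical 5-gon: [(0, 40.6047) (14.5286, 39.6145) (28, 51.1867) (28, 53) (0, 53)]
8. shoelace: 289.6537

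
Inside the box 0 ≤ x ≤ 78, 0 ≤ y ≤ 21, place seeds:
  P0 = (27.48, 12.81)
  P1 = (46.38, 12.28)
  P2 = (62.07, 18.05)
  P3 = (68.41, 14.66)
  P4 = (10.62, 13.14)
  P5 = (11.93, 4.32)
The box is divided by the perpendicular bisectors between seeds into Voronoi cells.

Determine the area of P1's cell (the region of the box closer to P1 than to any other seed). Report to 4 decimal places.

Area of P1's cell: 398.6822

1. box [0,78]×[0,21]: [(0, 0) (78, 0) (78, 21) (0, 21)]
2. ⊥bis P1·P0 via (36.93,12.545): [(36.5782, 0) (78, 0) (78, 21) (37.1671, 21)]  |A|=863.6743
3. ⊥bis P1·P2 via (54.225,15.165): [(36.5782, 0) (59.8019, 0) (52.0792, 21) (37.1671, 21)]  |A|=400.4259
4. ⊥bis P1·P3 via (57.395,13.47): [(36.5782, 0) (58.8502, 0) (58.4543, 3.6644) (52.0792, 21) (37.1671, 21)]  |A|=398.6822
5. ⊥bis P1·P4 via (28.5,12.71): [(36.5782, 0) (58.8502, 0) (58.4543, 3.6644) (52.0792, 21) (37.1671, 21)]  |A|=398.6822
6. ⊥bis P1·P5 via (29.155,8.3): [(36.5782, 0) (58.8502, 0) (58.4543, 3.6644) (52.0792, 21) (37.1671, 21)]  |A|=398.6822
7. canonical 5-gon: [(36.5782, 0) (58.8502, 0) (58.4543, 3.6644) (52.0792, 21) (37.1671, 21)]
8. shoelace: 398.6822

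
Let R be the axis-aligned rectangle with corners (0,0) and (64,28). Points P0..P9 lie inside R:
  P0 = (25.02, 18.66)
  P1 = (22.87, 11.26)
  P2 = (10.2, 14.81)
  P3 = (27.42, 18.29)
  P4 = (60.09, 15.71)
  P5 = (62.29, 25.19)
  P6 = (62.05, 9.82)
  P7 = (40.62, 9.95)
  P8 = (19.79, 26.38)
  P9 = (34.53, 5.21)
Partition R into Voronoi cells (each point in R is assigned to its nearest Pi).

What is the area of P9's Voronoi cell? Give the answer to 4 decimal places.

1. box [0,64]×[0,28]: [(0, 0) (64, 0) (64, 28) (0, 28)]
2. ⊥bis P9·P0 via (29.775,11.935): [(12.8953, 0) (64, 0) (64, 28) (52.4957, 28)]  |A|=876.5251
3. ⊥bis P9·P1 via (28.7,8.235): [(31.1093, 12.8785) (24.4271, 0) (64, 0) (64, 28) (52.4957, 28)]  |A|=802.2692
4. ⊥bis P9·P2 via (22.365,10.01): [(31.1093, 12.8785) (24.4271, 0) (64, 0) (64, 28) (52.4957, 28)]  |A|=802.2692
5. ⊥bis P9·P3 via (30.975,11.75): [(30.3466, 11.4084) (24.4271, 0) (64, 0) (64, 28) (60.8695, 28)]  |A|=722.8495
6. ⊥bis P9·P4 via (47.31,10.46): [(43.895, 18.773) (30.3466, 11.4084) (24.4271, 0) (51.6069, 0)]  |A|=310.6097
7. ⊥bis P9·P5 via (48.41,15.2): [(43.895, 18.773) (30.3466, 11.4084) (24.4271, 0) (51.6069, 0)]  |A|=310.6097
8. ⊥bis P9·P6 via (48.29,7.515): [(48.1318, 8.4596) (43.895, 18.773) (30.3466, 11.4084) (24.4271, 0) (49.5489, 0)]  |A|=301.9045
9. ⊥bis P9·P7 via (37.575,7.58): [(33.3321, 13.0313) (30.3466, 11.4084) (24.4271, 0) (43.4747, 0)]  |A|=136.3341
10. ⊥bis P9·P8 via (27.16,15.795): [(33.3321, 13.0313) (30.3466, 11.4084) (24.4271, 0) (43.4747, 0)]  |A|=136.3341
11. canonical 4-gon: [(33.3321, 13.0313) (30.3466, 11.4084) (24.4271, 0) (43.4747, 0)]
12. shoelace: 136.3341

Area of P9's cell: 136.3341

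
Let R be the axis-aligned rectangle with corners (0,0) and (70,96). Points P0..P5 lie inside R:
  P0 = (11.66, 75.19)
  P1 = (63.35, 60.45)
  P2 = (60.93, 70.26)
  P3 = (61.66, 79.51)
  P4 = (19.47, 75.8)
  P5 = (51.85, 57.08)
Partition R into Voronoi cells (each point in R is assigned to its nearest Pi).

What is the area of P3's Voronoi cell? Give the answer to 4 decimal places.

Area of P3's cell: 622.2930

1. box [0,70]×[0,96]: [(0, 0) (70, 0) (70, 96) (0, 96)]
2. ⊥bis P3·P0 via (36.66,77.35): [(43.343, 0) (70, 0) (70, 96) (35.0486, 96)]  |A|=2957.1994
3. ⊥bis P3·P1 via (62.505,69.98): [(37.4884, 67.7618) (70, 70.6446) (70, 96) (35.0486, 96)]  |A|=905.6537
4. ⊥bis P3·P2 via (61.295,74.885): [(36.7053, 76.8256) (70, 74.198) (70, 96) (35.0486, 96)]  |A|=698.0311
5. ⊥bis P3·P4 via (40.565,77.655): [(40.6654, 76.5131) (70, 74.198) (70, 96) (38.9518, 96)]  |A|=622.293
6. ⊥bis P3·P5 via (56.755,68.295): [(40.6654, 76.5131) (70, 74.198) (70, 96) (38.9518, 96)]  |A|=622.293
7. canonical 4-gon: [(40.6654, 76.5131) (70, 74.198) (70, 96) (38.9518, 96)]
8. shoelace: 622.293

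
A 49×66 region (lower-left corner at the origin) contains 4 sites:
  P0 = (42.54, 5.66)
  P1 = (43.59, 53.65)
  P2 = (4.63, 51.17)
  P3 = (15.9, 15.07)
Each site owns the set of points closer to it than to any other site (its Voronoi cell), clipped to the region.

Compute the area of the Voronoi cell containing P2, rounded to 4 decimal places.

1. box [0,49]×[0,66]: [(0, 0) (49, 0) (49, 66) (0, 66)]
2. ⊥bis P2·P0 via (23.585,28.415): [(0, 8.7686) (49, 49.5858) (49, 66) (0, 66)]  |A|=1804.3173
3. ⊥bis P2·P1 via (24.11,52.41): [(0, 8.7686) (25.5341, 30.0386) (23.2449, 66) (0, 66)]  |A|=1148.6352
4. ⊥bis P2·P3 via (10.265,33.12): [(0, 29.9154) (25.0442, 37.7339) (23.2449, 66) (0, 66)]  |A|=780.377
5. canonical 4-gon: [(0, 29.9154) (25.0442, 37.7339) (23.2449, 66) (0, 66)]
6. shoelace: 780.377

Area of P2's cell: 780.3770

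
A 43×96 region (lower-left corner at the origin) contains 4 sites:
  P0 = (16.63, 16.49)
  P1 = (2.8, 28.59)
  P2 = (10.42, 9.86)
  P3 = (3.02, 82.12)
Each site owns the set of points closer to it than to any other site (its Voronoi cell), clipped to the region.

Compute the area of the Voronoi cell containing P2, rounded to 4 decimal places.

Area of P2's cell: 324.2810

1. box [0,43]×[0,96]: [(0, 0) (43, 0) (43, 96) (0, 96)]
2. ⊥bis P2·P0 via (13.525,13.175): [(0, 25.8432) (0, 0) (27.5911, 0)]  |A|=356.5209
3. ⊥bis P2·P1 via (6.61,19.225): [(6.9278, 19.3543) (0, 16.5358) (0, 0) (27.5911, 0)]  |A|=324.281
4. ⊥bis P2·P3 via (6.72,45.99): [(6.9278, 19.3543) (0, 16.5358) (0, 0) (27.5911, 0)]  |A|=324.281
5. canonical 4-gon: [(6.9278, 19.3543) (0, 16.5358) (0, 0) (27.5911, 0)]
6. shoelace: 324.281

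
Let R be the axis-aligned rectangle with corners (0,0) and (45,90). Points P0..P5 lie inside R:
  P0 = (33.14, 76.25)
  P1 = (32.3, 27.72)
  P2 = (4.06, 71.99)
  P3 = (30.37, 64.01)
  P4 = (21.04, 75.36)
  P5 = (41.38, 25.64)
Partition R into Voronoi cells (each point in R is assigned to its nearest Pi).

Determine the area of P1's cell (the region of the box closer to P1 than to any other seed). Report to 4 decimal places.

Area of P1's cell: 1596.6446

1. box [0,45]×[0,90]: [(0, 0) (45, 0) (45, 90) (0, 90)]
2. ⊥bis P1·P0 via (32.72,51.985): [(0, 52.5513) (0, 0) (45, 0) (45, 51.7724)]  |A|=2347.2854
3. ⊥bis P1·P2 via (18.18,49.855): [(21.815, 52.1738) (0, 38.2579) (0, 0) (45, 0) (45, 51.7724)]  |A|=2191.38
4. ⊥bis P1·P3 via (31.335,45.865): [(10.1597, 44.7388) (0, 38.2579) (0, 0) (45, 0) (45, 46.5917)]  |A|=2012.6034
5. ⊥bis P1·P4 via (26.67,51.54): [(10.1597, 44.7388) (0, 38.2579) (0, 0) (45, 0) (45, 46.5917)]  |A|=2012.6034
6. ⊥bis P1·P5 via (36.84,26.68): [(41.3569, 46.398) (10.1597, 44.7388) (0, 38.2579) (0, 0) (30.7283, 0)]  |A|=1596.6446
7. canonical 5-gon: [(41.3569, 46.398) (10.1597, 44.7388) (0, 38.2579) (0, 0) (30.7283, 0)]
8. shoelace: 1596.6446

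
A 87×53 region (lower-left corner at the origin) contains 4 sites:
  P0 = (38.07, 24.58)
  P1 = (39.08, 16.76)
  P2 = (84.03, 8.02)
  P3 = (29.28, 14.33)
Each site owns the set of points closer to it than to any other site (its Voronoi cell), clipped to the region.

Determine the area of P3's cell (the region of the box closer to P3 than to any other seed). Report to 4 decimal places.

1. box [0,87]×[0,53]: [(0, 0) (87, 0) (87, 53) (0, 53)]
2. ⊥bis P3·P0 via (33.675,19.455): [(0, 48.3334) (0, 0) (56.3614, 0)]  |A|=1362.0689
3. ⊥bis P3·P1 via (34.18,15.545): [(33.085, 19.9609) (0, 48.3334) (0, 0) (38.0345, 0)]  |A|=1179.1578
4. ⊥bis P3·P2 via (56.655,11.175): [(33.085, 19.9609) (0, 48.3334) (0, 0) (38.0345, 0)]  |A|=1179.1578
5. canonical 4-gon: [(33.085, 19.9609) (0, 48.3334) (0, 0) (38.0345, 0)]
6. shoelace: 1179.1578

Area of P3's cell: 1179.1578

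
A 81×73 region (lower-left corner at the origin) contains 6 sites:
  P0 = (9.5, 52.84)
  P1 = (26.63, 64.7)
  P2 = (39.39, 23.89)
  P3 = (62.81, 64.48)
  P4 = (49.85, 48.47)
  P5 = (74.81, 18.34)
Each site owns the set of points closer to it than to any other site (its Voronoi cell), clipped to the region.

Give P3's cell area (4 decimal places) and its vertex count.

Area of P3's cell: 760.6065 (5 vertices)

1. box [0,81]×[0,73]: [(0, 0) (81, 0) (81, 73) (0, 73)]
2. ⊥bis P3·P0 via (36.155,58.66): [(48.9631, 0) (81, 0) (81, 73) (33.0239, 73)]  |A|=2920.4718
3. ⊥bis P3·P1 via (44.72,64.59): [(44.4529, 20.6567) (48.9631, 0) (81, 0) (81, 73) (44.7711, 73)]  |A|=2613.0277
4. ⊥bis P3·P2 via (51.1,44.185): [(44.6187, 47.9247) (81, 26.933) (81, 73) (44.7711, 73)]  |A|=1292.2147
5. ⊥bis P3·P4 via (56.33,56.475): [(44.7278, 65.8669) (81, 36.5048) (81, 73) (44.7711, 73)]  |A|=791.0929
6. ⊥bis P3·P5 via (68.81,41.41): [(44.7278, 65.8669) (73.4497, 42.6167) (81, 44.5804) (81, 73) (44.7711, 73)]  |A|=760.6065
7. canonical 5-gon: [(44.7278, 65.8669) (73.4497, 42.6167) (81, 44.5804) (81, 73) (44.7711, 73)]
8. shoelace: 760.6065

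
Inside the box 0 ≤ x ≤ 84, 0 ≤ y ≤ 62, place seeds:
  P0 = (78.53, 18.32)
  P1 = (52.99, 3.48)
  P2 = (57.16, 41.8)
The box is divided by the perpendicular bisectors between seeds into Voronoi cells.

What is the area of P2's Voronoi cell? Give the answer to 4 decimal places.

Area of P2's cell: 2873.3542

1. box [0,84]×[0,62]: [(0, 0) (84, 0) (84, 62) (0, 62)]
2. ⊥bis P2·P0 via (67.845,30.06): [(0, 0) (34.817, 0) (84, 44.7633) (84, 62) (0, 62)]  |A|=4107.204
3. ⊥bis P2·P1 via (55.075,22.64): [(0, 28.6333) (59.1993, 22.1912) (84, 44.7633) (84, 62) (0, 62)]  |A|=2873.3542
4. canonical 5-gon: [(0, 28.6333) (59.1993, 22.1912) (84, 44.7633) (84, 62) (0, 62)]
5. shoelace: 2873.3542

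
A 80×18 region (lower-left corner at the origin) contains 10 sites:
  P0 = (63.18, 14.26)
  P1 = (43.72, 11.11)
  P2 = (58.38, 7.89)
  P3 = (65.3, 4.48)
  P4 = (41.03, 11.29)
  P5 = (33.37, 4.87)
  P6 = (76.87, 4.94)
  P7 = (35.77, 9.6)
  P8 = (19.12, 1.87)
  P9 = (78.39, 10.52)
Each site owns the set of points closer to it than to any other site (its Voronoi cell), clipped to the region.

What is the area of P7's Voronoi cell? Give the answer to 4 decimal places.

1. box [0,80]×[0,18]: [(0, 0) (80, 0) (80, 18) (0, 18)]
2. ⊥bis P7·P0 via (49.475,11.93): [(0, 0) (51.5032, 0) (48.443, 18) (0, 18)]  |A|=899.5164
3. ⊥bis P7·P1 via (39.745,10.355): [(0, 0) (41.7118, 0) (38.2929, 18) (0, 18)]  |A|=720.0426
4. ⊥bis P7·P2 via (47.075,8.745): [(0, 0) (41.7118, 0) (38.2929, 18) (0, 18)]  |A|=720.0426
5. ⊥bis P7·P3 via (50.535,7.04): [(0, 0) (41.7118, 0) (38.2929, 18) (0, 18)]  |A|=720.0426
6. ⊥bis P7·P4 via (38.4,10.445): [(0, 0) (41.7118, 0) (41.648, 0.3358) (35.9726, 18) (0, 18)]  |A|=699.5494
7. ⊥bis P7·P5 via (34.57,7.235): [(40.3782, 4.2879) (35.9726, 18) (13.354, 18)]  |A|=155.0745
8. ⊥bis P7·P6 via (56.32,7.27): [(40.3782, 4.2879) (35.9726, 18) (13.354, 18)]  |A|=155.0745
9. ⊥bis P7·P8 via (27.445,5.735): [(24.3384, 12.4265) (40.3782, 4.2879) (35.9726, 18) (21.7508, 18)]  |A|=131.6748
10. ⊥bis P7·P9 via (57.08,10.06): [(24.3384, 12.4265) (40.3782, 4.2879) (35.9726, 18) (21.7508, 18)]  |A|=131.6748
11. canonical 4-gon: [(24.3384, 12.4265) (40.3782, 4.2879) (35.9726, 18) (21.7508, 18)]
12. shoelace: 131.6748

Area of P7's cell: 131.6748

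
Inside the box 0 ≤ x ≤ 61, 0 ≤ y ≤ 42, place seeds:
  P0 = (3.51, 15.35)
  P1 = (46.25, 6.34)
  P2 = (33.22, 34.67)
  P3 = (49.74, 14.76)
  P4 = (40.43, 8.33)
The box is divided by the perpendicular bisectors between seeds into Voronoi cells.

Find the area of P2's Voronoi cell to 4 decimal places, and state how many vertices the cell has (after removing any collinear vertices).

Area of P2's cell: 767.0873 (5 vertices)

1. box [0,61]×[0,42]: [(0, 0) (61, 0) (61, 42) (0, 42)]
2. ⊥bis P2·P0 via (18.365,25.01): [(34.6287, 0) (61, 0) (61, 42) (7.3166, 42)]  |A|=1681.1488
3. ⊥bis P2·P1 via (39.735,20.505): [(25.5401, 13.9762) (61, 30.2855) (61, 42) (7.3166, 42)]  |A|=959.9013
4. ⊥bis P2·P3 via (41.48,24.715): [(25.5401, 13.9762) (32.2657, 17.0696) (61, 40.9114) (61, 42) (7.3166, 42)]  |A|=807.2382
5. ⊥bis P2·P4 via (36.825,21.5): [(23.092, 17.7409) (37.9894, 21.8187) (61, 40.9114) (61, 42) (7.3166, 42)]  |A|=767.0873
6. canonical 5-gon: [(23.092, 17.7409) (37.9894, 21.8187) (61, 40.9114) (61, 42) (7.3166, 42)]
7. shoelace: 767.0873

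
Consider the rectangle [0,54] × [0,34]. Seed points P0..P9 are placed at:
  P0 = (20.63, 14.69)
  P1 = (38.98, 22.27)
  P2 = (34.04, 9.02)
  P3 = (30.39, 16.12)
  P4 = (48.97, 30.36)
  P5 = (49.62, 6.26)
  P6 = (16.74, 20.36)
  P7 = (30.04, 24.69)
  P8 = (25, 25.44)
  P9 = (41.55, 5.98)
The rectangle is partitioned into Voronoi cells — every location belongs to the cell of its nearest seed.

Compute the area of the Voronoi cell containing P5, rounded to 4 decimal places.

Area of P5's cell: 147.4231

1. box [0,54]×[0,34]: [(0, 0) (54, 0) (54, 34) (0, 34)]
2. ⊥bis P5·P0 via (35.125,10.475): [(32.079, 0) (54, 0) (54, 34) (41.9658, 34)]  |A|=577.2383
3. ⊥bis P5·P1 via (44.3,14.265): [(34.2932, 7.6147) (32.079, 0) (54, 0) (54, 20.7115)]  |A|=287.5386
4. ⊥bis P5·P2 via (41.83,7.64): [(42.8306, 13.2885) (40.4766, 0) (54, 0) (54, 20.7115)]  |A|=205.5199
5. ⊥bis P5·P3 via (40.005,11.19): [(42.8306, 13.2885) (40.4766, 0) (54, 0) (54, 20.7115)]  |A|=205.5199
6. ⊥bis P5·P4 via (49.295,18.31): [(50.4327, 18.3407) (42.8306, 13.2885) (40.4766, 0) (54, 0) (54, 18.4369)]  |A|=201.4629
7. ⊥bis P5·P6 via (33.18,13.31): [(50.4327, 18.3407) (42.8306, 13.2885) (40.4766, 0) (54, 0) (54, 18.4369)]  |A|=201.4629
8. ⊥bis P5·P7 via (39.83,15.475): [(50.4327, 18.3407) (42.8306, 13.2885) (40.4766, 0) (54, 0) (54, 18.4369)]  |A|=201.4629
9. ⊥bis P5·P8 via (37.31,15.85): [(50.4327, 18.3407) (42.8306, 13.2885) (40.4766, 0) (54, 0) (54, 18.4369)]  |A|=201.4629
10. ⊥bis P5·P9 via (45.585,6.12): [(50.4327, 18.3407) (45.2798, 14.9162) (45.7973, 0) (54, 0) (54, 18.4369)]  |A|=147.4231
11. canonical 5-gon: [(50.4327, 18.3407) (45.2798, 14.9162) (45.7973, 0) (54, 0) (54, 18.4369)]
12. shoelace: 147.4231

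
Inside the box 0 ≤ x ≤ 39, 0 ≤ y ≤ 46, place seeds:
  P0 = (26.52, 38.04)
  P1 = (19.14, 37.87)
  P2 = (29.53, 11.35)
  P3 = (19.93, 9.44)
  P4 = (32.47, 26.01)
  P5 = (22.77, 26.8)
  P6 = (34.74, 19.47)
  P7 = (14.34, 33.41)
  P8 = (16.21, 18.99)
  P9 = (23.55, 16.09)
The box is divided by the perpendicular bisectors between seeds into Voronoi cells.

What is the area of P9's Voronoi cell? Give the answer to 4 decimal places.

1. box [0,39]×[0,46]: [(0, 0) (39, 0) (39, 46) (0, 46)]
2. ⊥bis P9·P0 via (25.035,27.065): [(0, 30.4524) (0, 0) (39, 0) (39, 25.1754)]  |A|=1084.7432
3. ⊥bis P9·P1 via (21.345,26.98): [(23.0747, 27.3302) (0, 22.6581) (0, 0) (39, 0) (39, 25.1754)]  |A|=994.8169
4. ⊥bis P9·P2 via (26.54,13.72): [(35.9474, 25.5885) (23.0747, 27.3302) (0, 22.6581) (0, 0) (15.6649, 0)]  |A|=657.8382
5. ⊥bis P9·P3 via (21.74,12.765): [(24.5644, 11.2275) (35.9474, 25.5885) (23.0747, 27.3302) (2.5994, 23.1844)]  |A|=270.2876
6. ⊥bis P9·P4 via (28.01,21.05): [(24.5644, 11.2275) (30.544, 18.7715) (21.4023, 26.9916) (2.5994, 23.1844)]  |A|=213.2834
7. ⊥bis P9·P5 via (23.16,21.445): [(7.8438, 20.3295) (24.5644, 11.2275) (30.544, 18.7715) (27.2402, 21.7422)]  |A|=121.4266
8. ⊥bis P9·P6 via (29.145,17.78): [(7.8438, 20.3295) (24.5644, 11.2275) (29.3142, 17.2199) (28.2122, 20.8682) (27.2402, 21.7422)]  |A|=118.3284
9. ⊥bis P9·P7 via (18.945,24.75): [(11.0745, 20.5648) (9.2216, 19.5795) (24.5644, 11.2275) (29.3142, 17.2199) (28.2122, 20.8682) (27.2402, 21.7422)]  |A|=116.9548
10. ⊥bis P9·P8 via (19.88,17.54): [(21.3714, 21.3147) (18.6566, 14.4435) (24.5644, 11.2275) (29.3142, 17.2199) (28.2122, 20.8682) (27.2402, 21.7422)]  |A|=73.1901
11. canonical 6-gon: [(21.3714, 21.3147) (18.6566, 14.4435) (24.5644, 11.2275) (29.3142, 17.2199) (28.2122, 20.8682) (27.2402, 21.7422)]
12. shoelace: 73.1901

Area of P9's cell: 73.1901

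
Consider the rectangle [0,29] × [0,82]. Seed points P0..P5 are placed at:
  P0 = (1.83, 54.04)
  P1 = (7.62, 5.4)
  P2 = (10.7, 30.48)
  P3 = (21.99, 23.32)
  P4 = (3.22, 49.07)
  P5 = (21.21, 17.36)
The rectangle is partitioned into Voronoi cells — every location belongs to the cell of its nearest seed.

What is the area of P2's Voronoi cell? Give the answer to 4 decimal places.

1. box [0,29]×[0,82]: [(0, 0) (29, 0) (29, 82) (0, 82)]
2. ⊥bis P2·P0 via (6.265,42.26): [(0, 39.9013) (0, 0) (29, 0) (29, 50.8194)]  |A|=1315.4504
3. ⊥bis P2·P1 via (9.16,17.94): [(0, 39.9013) (0, 19.0649) (29, 15.5035) (29, 50.8194)]  |A|=814.2083
4. ⊥bis P2·P3 via (16.345,26.9): [(0, 39.9013) (0, 19.0649) (10.5541, 17.7688) (29, 46.8546) (29, 50.8194)]  |A|=525.0585
5. ⊥bis P2·P4 via (6.96,39.775): [(0, 36.9745) (0, 19.0649) (10.5541, 17.7688) (29, 46.8546) (29, 48.6432)]  |A|=451.0647
6. ⊥bis P2·P5 via (15.955,23.92): [(0, 36.9745) (0, 19.0649) (8.579, 18.0113) (12.9063, 21.4778) (29, 46.8546) (29, 48.6432)]  |A|=447.1167
7. canonical 6-gon: [(0, 36.9745) (0, 19.0649) (8.579, 18.0113) (12.9063, 21.4778) (29, 46.8546) (29, 48.6432)]
8. shoelace: 447.1167

Area of P2's cell: 447.1167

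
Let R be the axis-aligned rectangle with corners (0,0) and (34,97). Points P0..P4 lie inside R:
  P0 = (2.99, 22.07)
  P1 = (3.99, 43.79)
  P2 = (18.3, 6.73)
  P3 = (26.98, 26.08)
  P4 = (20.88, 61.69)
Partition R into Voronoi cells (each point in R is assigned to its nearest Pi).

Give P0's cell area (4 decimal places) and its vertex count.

Area of P0's cell: 318.2653 (4 vertices)

1. box [0,34]×[0,97]: [(0, 0) (34, 0) (34, 97) (0, 97)]
2. ⊥bis P0·P1 via (3.49,32.93): [(0, 33.0907) (0, 0) (34, 0) (34, 31.5253)]  |A|=1098.4717
3. ⊥bis P0·P2 via (10.645,14.4): [(28.0771, 31.798) (0, 33.0907) (0, 3.7758)]  |A|=411.538
4. ⊥bis P0·P3 via (14.985,24.075): [(15.7505, 19.4955) (13.5825, 32.4653) (0, 33.0907) (0, 3.7758)]  |A|=318.2653
5. ⊥bis P0·P4 via (11.935,41.88): [(15.7505, 19.4955) (13.5825, 32.4653) (0, 33.0907) (0, 3.7758)]  |A|=318.2653
6. canonical 4-gon: [(15.7505, 19.4955) (13.5825, 32.4653) (0, 33.0907) (0, 3.7758)]
7. shoelace: 318.2653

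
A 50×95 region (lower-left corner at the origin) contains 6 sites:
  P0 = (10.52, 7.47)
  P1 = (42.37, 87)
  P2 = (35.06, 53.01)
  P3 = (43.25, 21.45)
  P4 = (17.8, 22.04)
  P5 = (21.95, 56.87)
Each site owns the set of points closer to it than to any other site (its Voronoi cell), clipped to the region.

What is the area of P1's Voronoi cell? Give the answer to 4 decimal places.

Area of P1's cell: 845.9862

1. box [0,50]×[0,95]: [(0, 0) (50, 0) (50, 95) (0, 95)]
2. ⊥bis P1·P0 via (26.445,47.235): [(0, 57.8256) (50, 37.8017) (50, 95) (0, 95)]  |A|=2359.3155
3. ⊥bis P1·P2 via (38.715,70.005): [(0, 78.3312) (50, 67.578) (50, 95) (0, 95)]  |A|=1102.2704
4. ⊥bis P1·P3 via (42.81,54.225): [(0, 78.3312) (50, 67.578) (50, 95) (0, 95)]  |A|=1102.2704
5. ⊥bis P1·P4 via (30.085,54.52): [(0, 78.3312) (50, 67.578) (50, 95) (0, 95)]  |A|=1102.2704
6. ⊥bis P1·P5 via (32.16,71.935): [(0, 93.7308) (33.2845, 71.1729) (50, 67.578) (50, 95) (0, 95)]  |A|=845.9862
7. canonical 5-gon: [(0, 93.7308) (33.2845, 71.1729) (50, 67.578) (50, 95) (0, 95)]
8. shoelace: 845.9862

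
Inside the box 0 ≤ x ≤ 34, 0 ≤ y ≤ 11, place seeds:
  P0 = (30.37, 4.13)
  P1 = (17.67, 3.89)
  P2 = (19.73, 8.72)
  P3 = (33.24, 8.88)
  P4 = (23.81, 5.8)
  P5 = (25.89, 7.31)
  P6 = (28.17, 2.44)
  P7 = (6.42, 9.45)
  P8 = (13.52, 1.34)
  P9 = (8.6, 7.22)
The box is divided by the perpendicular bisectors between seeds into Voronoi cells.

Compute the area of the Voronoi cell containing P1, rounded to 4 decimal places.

1. box [0,34]×[0,11]: [(0, 0) (34, 0) (34, 11) (0, 11)]
2. ⊥bis P1·P0 via (24.02,4.01): [(0, 0) (24.0958, 0) (23.8879, 11) (0, 11)]  |A|=263.9103
3. ⊥bis P1·P2 via (18.7,6.305): [(0, 0) (24.0958, 0) (24.0195, 4.0362) (7.6918, 11) (0, 11)]  |A|=207.5173
4. ⊥bis P1·P3 via (25.455,6.385): [(0, 0) (24.0958, 0) (24.0195, 4.0362) (7.6918, 11) (0, 11)]  |A|=207.5173
5. ⊥bis P1·P4 via (20.74,4.845): [(0, 0) (22.2472, 0) (20.5284, 5.5252) (7.6918, 11) (0, 11)]  |A|=195.4217
6. ⊥bis P1·P5 via (21.78,5.6): [(0, 0) (22.2472, 0) (20.5284, 5.5252) (7.6918, 11) (0, 11)]  |A|=195.4217
7. ⊥bis P1·P6 via (22.92,3.165): [(0, 0) (22.2472, 0) (20.5284, 5.5252) (7.6918, 11) (0, 11)]  |A|=195.4217
8. ⊥bis P1·P7 via (12.045,6.67): [(8.7485, 0) (22.2472, 0) (20.5284, 5.5252) (13.0546, 8.7128)]  |A|=76.713
9. ⊥bis P1·P8 via (15.595,2.615): [(12.5168, 7.6246) (17.2018, 0) (22.2472, 0) (20.5284, 5.5252) (13.0546, 8.7128)]  |A|=44.4865
10. ⊥bis P1·P9 via (13.135,5.555): [(13.3794, 6.2207) (17.2018, 0) (22.2472, 0) (20.5284, 5.5252) (14.1265, 8.2556)]  |A|=42.3783
11. canonical 5-gon: [(13.3794, 6.2207) (17.2018, 0) (22.2472, 0) (20.5284, 5.5252) (14.1265, 8.2556)]
12. shoelace: 42.3783

Area of P1's cell: 42.3783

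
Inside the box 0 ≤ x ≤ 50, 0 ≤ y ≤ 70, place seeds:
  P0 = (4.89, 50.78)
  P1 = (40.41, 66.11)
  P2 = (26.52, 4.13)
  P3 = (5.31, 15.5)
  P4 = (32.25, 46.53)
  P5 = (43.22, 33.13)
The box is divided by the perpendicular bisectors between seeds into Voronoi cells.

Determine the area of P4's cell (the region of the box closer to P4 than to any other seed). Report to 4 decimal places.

Area of P4's cell: 623.3752

1. box [0,50]×[0,70]: [(0, 0) (50, 0) (50, 70) (0, 70)]
2. ⊥bis P4·P0 via (18.57,48.655): [(11.0121, 0) (50, 0) (50, 70) (21.8857, 70)]  |A|=2348.5782
3. ⊥bis P4·P1 via (36.33,56.32): [(20.7681, 62.8055) (11.0121, 0) (50, 0) (50, 50.623)]  |A|=1964.2298
4. ⊥bis P4·P2 via (29.385,25.33): [(20.7681, 62.8055) (15.2436, 27.2411) (50, 22.5441) (50, 50.623)]  |A|=1041.419
5. ⊥bis P4·P3 via (18.78,31.015): [(20.7681, 62.8055) (16.1804, 33.2719) (24.5802, 25.9793) (50, 22.5441) (50, 50.623)]  |A|=1012.6745
6. ⊥bis P4·P5 via (37.735,39.83): [(20.7681, 62.8055) (16.1804, 33.2719) (22.7535, 27.5653) (50, 49.8708) (50, 50.623)]  |A|=623.3752
7. canonical 5-gon: [(20.7681, 62.8055) (16.1804, 33.2719) (22.7535, 27.5653) (50, 49.8708) (50, 50.623)]
8. shoelace: 623.3752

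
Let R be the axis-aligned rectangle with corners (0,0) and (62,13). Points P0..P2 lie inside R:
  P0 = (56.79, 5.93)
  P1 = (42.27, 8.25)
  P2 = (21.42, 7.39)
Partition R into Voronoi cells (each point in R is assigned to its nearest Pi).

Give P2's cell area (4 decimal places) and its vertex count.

Area of P2's cell: 414.6928 (4 vertices)

1. box [0,62]×[0,13]: [(0, 0) (62, 0) (62, 13) (0, 13)]
2. ⊥bis P2·P0 via (39.105,6.66): [(0, 0) (38.8301, 0) (39.3667, 13) (0, 13)]  |A|=508.2791
3. ⊥bis P2·P1 via (31.845,7.82): [(0, 0) (32.1676, 0) (31.6313, 13) (0, 13)]  |A|=414.6928
4. canonical 4-gon: [(0, 0) (32.1676, 0) (31.6313, 13) (0, 13)]
5. shoelace: 414.6928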